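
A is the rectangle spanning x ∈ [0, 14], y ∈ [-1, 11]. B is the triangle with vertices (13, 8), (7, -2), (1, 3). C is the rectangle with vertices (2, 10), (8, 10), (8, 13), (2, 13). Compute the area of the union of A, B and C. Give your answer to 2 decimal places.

180.90

By inclusion–exclusion:
Individual areas: |A| = 168, |B| = 45, |C| = 18.
|A∩B| = 44.1.
|A∩C|: x∈[2,8], y∈[10,11] → 6·1 = 6.
|B∩C| = 0.
|A∩B∩C| = 0.
|A ∪ B ∪ C| = 231 − 50.1 + 0 = 180.90.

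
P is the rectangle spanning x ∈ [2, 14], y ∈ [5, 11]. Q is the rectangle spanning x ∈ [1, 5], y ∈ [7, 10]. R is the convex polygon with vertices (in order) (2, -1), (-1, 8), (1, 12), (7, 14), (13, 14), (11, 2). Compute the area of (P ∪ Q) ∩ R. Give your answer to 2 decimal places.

The region (P ∪ Q) ∩ R is the polygon with vertices (12.5,11), (11.5,5), (2,5), (2,7), (1,7), (1,10), (2,10), (2,11).
By the shoelace formula its area is 63.00.

63.00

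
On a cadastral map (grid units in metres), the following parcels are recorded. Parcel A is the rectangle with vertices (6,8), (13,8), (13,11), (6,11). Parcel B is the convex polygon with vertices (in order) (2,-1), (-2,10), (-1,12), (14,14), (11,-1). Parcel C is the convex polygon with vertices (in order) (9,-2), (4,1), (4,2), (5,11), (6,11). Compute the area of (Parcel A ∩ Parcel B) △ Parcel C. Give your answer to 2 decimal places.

52.32

|Parcel A ∩ Parcel B| = 20.9.
|(Parcel A ∩ Parcel B) ∩ Parcel C| = 1.0385.
|(Parcel A ∩ Parcel B) △ Parcel C| = 20.9 + 33.5 − 2.0769 = 52.32.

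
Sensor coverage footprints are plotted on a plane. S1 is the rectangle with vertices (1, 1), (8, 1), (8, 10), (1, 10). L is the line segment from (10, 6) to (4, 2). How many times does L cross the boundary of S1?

1

The segment meets the boundary at (8,4.667).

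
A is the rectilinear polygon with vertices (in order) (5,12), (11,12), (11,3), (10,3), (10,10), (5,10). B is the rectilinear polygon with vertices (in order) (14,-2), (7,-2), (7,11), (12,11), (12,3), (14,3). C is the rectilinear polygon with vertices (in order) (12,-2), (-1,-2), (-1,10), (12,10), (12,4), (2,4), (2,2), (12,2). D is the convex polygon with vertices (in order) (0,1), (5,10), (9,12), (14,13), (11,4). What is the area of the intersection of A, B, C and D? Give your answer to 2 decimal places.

6.00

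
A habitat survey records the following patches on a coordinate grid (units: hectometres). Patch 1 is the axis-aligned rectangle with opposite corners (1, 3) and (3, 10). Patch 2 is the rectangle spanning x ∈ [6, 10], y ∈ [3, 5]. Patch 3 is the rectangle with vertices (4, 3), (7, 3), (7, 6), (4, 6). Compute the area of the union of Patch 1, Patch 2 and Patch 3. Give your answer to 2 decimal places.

By inclusion–exclusion:
Individual areas: |Patch 1| = 14, |Patch 2| = 8, |Patch 3| = 9.
|Patch 1∩Patch 2| = 0 (no overlap).
|Patch 1∩Patch 3| = 0 (no overlap).
|Patch 2∩Patch 3|: x∈[6,7], y∈[3,5] → 1·2 = 2.
|Patch 1∩Patch 2∩Patch 3| = 0.
|Patch 1 ∪ Patch 2 ∪ Patch 3| = 31 − 2 + 0 = 29.00.

29.00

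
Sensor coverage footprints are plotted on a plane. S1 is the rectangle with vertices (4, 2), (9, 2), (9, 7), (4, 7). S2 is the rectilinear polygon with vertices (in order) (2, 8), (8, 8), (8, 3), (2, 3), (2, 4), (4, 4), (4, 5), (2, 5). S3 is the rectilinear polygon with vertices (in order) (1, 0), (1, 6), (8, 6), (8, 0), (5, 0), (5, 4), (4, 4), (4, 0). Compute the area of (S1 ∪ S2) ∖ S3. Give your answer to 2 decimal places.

|S1 ∪ S2| = 37.
|(S1 ∪ S2) ∩ S3| = 18.
|(S1 ∪ S2) ∖ S3| = 37 − 18 = 19.00.

19.00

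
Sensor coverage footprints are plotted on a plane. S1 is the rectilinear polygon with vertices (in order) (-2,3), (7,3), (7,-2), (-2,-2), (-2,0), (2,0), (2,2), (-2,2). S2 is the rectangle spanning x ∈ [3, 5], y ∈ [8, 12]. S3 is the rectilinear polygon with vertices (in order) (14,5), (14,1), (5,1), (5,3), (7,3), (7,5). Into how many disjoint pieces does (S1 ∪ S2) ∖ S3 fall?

(S1 ∪ S2) ∖ S3 splits into 2 disjoint pieces (area 33, area 8).

2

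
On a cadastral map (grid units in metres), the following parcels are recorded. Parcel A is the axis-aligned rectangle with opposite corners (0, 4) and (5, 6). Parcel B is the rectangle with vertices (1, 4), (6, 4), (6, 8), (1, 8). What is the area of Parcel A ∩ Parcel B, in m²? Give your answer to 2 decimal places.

8.00

|Parcel A∩Parcel B|: x∈[1,5], y∈[4,6] → 4·2 = 8.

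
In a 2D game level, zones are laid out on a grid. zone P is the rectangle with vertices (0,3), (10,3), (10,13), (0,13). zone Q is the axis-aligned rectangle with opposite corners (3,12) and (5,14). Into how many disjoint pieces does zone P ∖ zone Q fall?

1

zone P ∖ zone Q is a single connected region.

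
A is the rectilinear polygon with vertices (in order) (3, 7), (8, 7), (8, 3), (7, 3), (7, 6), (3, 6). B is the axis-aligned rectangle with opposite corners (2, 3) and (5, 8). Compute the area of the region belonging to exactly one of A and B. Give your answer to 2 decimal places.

|A| = 8, |B| = 15, |A∩B| = 2.
|A △ B| = |A| + |B| − 2·|A∩B| = 8 + 15 − 4 = 19.00.

19.00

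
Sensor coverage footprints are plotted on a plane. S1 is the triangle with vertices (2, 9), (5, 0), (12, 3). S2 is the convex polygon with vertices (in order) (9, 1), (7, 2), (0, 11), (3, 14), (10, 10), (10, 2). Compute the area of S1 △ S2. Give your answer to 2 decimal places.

64.64

|S1| = 36, |S2| = 71.5, |S1∩S2| = 21.43.
|S1 △ S2| = |S1| + |S2| − 2·|S1∩S2| = 36 + 71.5 − 42.8601 = 64.64.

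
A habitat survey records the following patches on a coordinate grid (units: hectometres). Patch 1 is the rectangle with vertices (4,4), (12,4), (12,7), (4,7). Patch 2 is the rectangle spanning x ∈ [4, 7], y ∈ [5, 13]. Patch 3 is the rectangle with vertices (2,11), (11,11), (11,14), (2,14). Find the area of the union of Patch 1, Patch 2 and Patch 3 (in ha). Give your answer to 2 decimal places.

63.00

By inclusion–exclusion:
Individual areas: |Patch 1| = 24, |Patch 2| = 24, |Patch 3| = 27.
|Patch 1∩Patch 2|: x∈[4,7], y∈[5,7] → 3·2 = 6.
|Patch 1∩Patch 3| = 0 (no overlap).
|Patch 2∩Patch 3|: x∈[4,7], y∈[11,13] → 3·2 = 6.
|Patch 1∩Patch 2∩Patch 3| = 0.
|Patch 1 ∪ Patch 2 ∪ Patch 3| = 75 − 12 + 0 = 63.00.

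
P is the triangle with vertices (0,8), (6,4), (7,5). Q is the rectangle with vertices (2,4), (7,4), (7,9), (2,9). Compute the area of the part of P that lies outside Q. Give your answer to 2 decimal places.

0.48

|P| = 5, |P∩Q| = 4.5238.
|P ∖ Q| = |P| − |P∩Q| = 5 − 4.5238 = 0.48.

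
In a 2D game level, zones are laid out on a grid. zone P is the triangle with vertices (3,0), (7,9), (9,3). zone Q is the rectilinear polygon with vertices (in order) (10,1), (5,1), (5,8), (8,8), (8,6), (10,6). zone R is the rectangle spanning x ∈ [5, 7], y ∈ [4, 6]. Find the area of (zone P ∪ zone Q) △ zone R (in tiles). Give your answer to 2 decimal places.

|zone P ∪ zone Q| = 34.8889.
|(zone P ∪ zone Q) ∩ zone R| = 4.
|(zone P ∪ zone Q) △ zone R| = 34.8889 + 4 − 8 = 30.89.

30.89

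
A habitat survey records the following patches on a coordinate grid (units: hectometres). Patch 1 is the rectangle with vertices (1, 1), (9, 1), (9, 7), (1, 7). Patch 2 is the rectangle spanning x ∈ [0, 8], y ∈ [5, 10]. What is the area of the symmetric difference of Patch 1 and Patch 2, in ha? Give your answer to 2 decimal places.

|Patch 1∩Patch 2|: x∈[1,8], y∈[5,7] → 7·2 = 14.
|Patch 1 △ Patch 2| = |Patch 1| + |Patch 2| − 2·|Patch 1∩Patch 2| = 48 + 40 − 28 = 60.00.

60.00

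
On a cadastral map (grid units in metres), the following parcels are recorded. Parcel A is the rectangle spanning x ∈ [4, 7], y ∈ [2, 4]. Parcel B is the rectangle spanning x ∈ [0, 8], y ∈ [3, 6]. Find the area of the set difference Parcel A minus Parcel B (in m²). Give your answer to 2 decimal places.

|Parcel A∩Parcel B|: x∈[4,7], y∈[3,4] → 3·1 = 3.
|Parcel A| = 6.
|Parcel A ∖ Parcel B| = |Parcel A| − |Parcel A∩Parcel B| = 6 − 3 = 3.00.

3.00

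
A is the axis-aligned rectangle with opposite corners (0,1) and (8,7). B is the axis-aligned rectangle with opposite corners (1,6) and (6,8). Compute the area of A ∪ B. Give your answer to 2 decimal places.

By inclusion–exclusion:
Individual areas: |A| = 48, |B| = 10.
|A∩B|: x∈[1,6], y∈[6,7] → 5·1 = 5.
|A ∪ B| = 58 − 5 = 53.00.

53.00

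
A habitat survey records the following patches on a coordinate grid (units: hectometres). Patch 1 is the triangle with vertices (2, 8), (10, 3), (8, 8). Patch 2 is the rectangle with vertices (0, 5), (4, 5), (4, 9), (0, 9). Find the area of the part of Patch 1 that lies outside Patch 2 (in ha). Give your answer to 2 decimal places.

|Patch 1| = 15, |Patch 1∩Patch 2| = 1.25.
|Patch 1 ∖ Patch 2| = |Patch 1| − |Patch 1∩Patch 2| = 15 − 1.25 = 13.75.

13.75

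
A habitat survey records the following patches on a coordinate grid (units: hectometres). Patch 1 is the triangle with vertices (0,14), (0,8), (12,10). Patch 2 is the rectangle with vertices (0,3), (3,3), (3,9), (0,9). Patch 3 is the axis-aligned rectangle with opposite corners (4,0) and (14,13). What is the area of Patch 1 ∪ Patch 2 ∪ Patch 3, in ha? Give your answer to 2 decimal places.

By inclusion–exclusion:
Individual areas: |Patch 1| = 36, |Patch 2| = 18, |Patch 3| = 130.
|Patch 1∩Patch 2| = 2.25.
|Patch 1∩Patch 3| = 16.
|Patch 2∩Patch 3| = 0 (no overlap).
|Patch 1∩Patch 2∩Patch 3| = 0.
|Patch 1 ∪ Patch 2 ∪ Patch 3| = 184 − 18.25 + 0 = 165.75.

165.75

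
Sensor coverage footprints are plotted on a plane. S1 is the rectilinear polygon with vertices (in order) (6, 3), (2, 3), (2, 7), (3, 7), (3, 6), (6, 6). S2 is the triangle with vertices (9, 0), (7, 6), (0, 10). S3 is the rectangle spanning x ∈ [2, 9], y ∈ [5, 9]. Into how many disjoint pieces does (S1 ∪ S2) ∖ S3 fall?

(S1 ∪ S2) ∖ S3 splits into 2 disjoint pieces (area 13.8333, area 1.0794).

2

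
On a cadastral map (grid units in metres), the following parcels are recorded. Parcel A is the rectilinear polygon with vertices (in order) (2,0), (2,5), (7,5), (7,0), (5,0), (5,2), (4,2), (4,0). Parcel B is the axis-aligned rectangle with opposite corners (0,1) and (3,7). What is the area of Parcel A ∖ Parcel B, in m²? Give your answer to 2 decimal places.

|Parcel A| = 23, |Parcel A∩Parcel B| = 4.
|Parcel A ∖ Parcel B| = |Parcel A| − |Parcel A∩Parcel B| = 23 − 4 = 19.00.

19.00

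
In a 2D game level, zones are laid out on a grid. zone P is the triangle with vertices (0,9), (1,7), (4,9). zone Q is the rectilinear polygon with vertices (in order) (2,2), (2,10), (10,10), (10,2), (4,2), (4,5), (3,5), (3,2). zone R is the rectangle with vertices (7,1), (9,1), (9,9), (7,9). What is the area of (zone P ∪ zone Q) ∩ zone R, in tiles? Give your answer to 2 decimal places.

The region (zone P ∪ zone Q) ∩ zone R is the polygon with vertices (7,2), (7,9), (9,9), (9,2).
By the shoelace formula its area is 14.00.

14.00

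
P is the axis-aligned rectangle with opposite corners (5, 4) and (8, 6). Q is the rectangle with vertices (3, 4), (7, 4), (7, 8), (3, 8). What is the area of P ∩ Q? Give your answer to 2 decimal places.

|P∩Q|: x∈[5,7], y∈[4,6] → 2·2 = 4.

4.00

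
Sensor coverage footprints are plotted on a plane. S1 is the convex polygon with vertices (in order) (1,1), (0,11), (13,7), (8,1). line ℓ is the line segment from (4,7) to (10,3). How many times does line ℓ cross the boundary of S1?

1

The segment meets the boundary at (9.786,3.143).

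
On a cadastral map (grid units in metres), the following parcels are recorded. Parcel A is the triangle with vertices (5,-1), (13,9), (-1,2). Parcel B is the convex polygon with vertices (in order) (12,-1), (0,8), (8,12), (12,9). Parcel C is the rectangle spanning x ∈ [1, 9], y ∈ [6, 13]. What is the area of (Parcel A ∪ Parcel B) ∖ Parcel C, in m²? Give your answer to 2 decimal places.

|Parcel A ∪ Parcel B| = 105.0406.
|(Parcel A ∪ Parcel B) ∩ Parcel C| = 34.3333.
|(Parcel A ∪ Parcel B) ∖ Parcel C| = 105.0406 − 34.3333 = 70.71.

70.71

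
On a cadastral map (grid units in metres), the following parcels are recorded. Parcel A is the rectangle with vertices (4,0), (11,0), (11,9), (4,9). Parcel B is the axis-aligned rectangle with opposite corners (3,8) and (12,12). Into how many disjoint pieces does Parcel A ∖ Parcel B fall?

1

Parcel A ∖ Parcel B is a single connected region.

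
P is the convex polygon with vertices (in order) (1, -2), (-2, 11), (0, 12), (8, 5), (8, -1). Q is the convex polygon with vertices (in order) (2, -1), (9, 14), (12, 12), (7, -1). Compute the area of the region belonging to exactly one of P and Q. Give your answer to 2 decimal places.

|P| = 88, |Q| = 62, |P∩Q| = 29.4811.
|P △ Q| = |P| + |Q| − 2·|P∩Q| = 88 + 62 − 58.9621 = 91.04.

91.04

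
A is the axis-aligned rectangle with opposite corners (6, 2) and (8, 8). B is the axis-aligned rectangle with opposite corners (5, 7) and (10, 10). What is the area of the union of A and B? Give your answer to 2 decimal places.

25.00

By inclusion–exclusion:
Individual areas: |A| = 12, |B| = 15.
|A∩B|: x∈[6,8], y∈[7,8] → 2·1 = 2.
|A ∪ B| = 27 − 2 = 25.00.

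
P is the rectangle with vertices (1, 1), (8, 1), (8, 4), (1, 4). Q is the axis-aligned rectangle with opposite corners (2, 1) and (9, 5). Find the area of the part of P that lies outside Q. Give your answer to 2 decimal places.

3.00

|P∩Q|: x∈[2,8], y∈[1,4] → 6·3 = 18.
|P| = 21.
|P ∖ Q| = |P| − |P∩Q| = 21 − 18 = 3.00.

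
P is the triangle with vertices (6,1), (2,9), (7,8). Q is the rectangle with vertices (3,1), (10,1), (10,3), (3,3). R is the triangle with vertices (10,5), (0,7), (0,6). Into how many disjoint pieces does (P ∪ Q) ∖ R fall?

(P ∪ Q) ∖ R splits into 2 disjoint pieces (area 10, area 19.1724).

2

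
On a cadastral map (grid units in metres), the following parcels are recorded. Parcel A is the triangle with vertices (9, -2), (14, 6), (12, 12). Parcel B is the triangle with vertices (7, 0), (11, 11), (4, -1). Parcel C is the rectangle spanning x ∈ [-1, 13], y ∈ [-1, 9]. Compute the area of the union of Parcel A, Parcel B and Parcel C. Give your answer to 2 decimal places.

145.41

By inclusion–exclusion:
Individual areas: |Parcel A| = 23, |Parcel B| = 14.5, |Parcel C| = 140.
|Parcel A∩Parcel B| = 0.
|Parcel A∩Parcel C| = 18.0304.
|Parcel B∩Parcel C| = 14.0606.
|Parcel A∩Parcel B∩Parcel C| = 0.
|Parcel A ∪ Parcel B ∪ Parcel C| = 177.5 − 32.091 + 0 = 145.41.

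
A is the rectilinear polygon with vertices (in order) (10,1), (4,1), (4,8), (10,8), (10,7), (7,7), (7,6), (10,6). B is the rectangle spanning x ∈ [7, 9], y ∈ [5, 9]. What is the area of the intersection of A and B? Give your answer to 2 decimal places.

4.00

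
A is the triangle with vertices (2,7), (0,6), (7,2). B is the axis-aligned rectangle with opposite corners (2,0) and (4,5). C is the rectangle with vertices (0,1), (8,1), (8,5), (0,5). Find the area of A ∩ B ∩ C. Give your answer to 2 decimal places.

The intersection is the polygon with vertices (2,5), (4,5), (4,3.714), (2,4.857).
By the shoelace formula its area is 1.43.

1.43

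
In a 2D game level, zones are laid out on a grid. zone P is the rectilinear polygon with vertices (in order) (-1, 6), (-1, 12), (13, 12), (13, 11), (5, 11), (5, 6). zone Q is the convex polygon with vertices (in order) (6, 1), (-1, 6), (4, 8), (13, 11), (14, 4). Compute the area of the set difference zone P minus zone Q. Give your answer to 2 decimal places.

36.83

|zone P| = 44, |zone P∩zone Q| = 7.1667.
|zone P ∖ zone Q| = |zone P| − |zone P∩zone Q| = 44 − 7.1667 = 36.83.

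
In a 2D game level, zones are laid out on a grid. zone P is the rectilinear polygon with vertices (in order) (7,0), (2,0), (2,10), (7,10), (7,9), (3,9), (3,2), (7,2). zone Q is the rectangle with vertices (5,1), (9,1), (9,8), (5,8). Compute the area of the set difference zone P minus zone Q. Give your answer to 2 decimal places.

|zone P| = 22, |zone P∩zone Q| = 2.
|zone P ∖ zone Q| = |zone P| − |zone P∩zone Q| = 22 − 2 = 20.00.

20.00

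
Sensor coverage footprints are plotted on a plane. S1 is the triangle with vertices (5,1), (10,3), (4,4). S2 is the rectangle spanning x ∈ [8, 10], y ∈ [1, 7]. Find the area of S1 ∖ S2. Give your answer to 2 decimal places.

|S1| = 8.5, |S1∩S2| = 1.1333.
|S1 ∖ S2| = |S1| − |S1∩S2| = 8.5 − 1.1333 = 7.37.

7.37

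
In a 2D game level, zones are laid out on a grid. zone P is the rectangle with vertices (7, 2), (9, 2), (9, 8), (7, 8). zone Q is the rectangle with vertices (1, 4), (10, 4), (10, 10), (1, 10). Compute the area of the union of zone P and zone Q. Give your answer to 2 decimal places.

By inclusion–exclusion:
Individual areas: |zone P| = 12, |zone Q| = 54.
|zone P∩zone Q|: x∈[7,9], y∈[4,8] → 2·4 = 8.
|zone P ∪ zone Q| = 66 − 8 = 58.00.

58.00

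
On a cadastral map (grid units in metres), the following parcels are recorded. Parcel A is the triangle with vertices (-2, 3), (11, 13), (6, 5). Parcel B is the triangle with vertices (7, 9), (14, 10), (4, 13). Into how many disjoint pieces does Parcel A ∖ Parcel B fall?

Parcel A ∖ Parcel B splits into 2 disjoint pieces (area 22.1277, area 0.9017).

2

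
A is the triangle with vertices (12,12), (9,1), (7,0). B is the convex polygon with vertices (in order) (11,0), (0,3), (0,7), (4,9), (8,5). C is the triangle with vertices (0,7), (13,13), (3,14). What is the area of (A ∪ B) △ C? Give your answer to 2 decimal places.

|A ∪ B| = 57.0015.
|(A ∪ B) ∩ C| = 0.3158.
|(A ∪ B) △ C| = 57.0015 + 36.5 − 0.6316 = 92.87.

92.87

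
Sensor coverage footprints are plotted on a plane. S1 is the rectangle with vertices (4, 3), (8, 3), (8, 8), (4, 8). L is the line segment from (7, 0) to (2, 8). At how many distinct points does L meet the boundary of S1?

The segment meets the boundary at (4,4.8), (5.125,3).

2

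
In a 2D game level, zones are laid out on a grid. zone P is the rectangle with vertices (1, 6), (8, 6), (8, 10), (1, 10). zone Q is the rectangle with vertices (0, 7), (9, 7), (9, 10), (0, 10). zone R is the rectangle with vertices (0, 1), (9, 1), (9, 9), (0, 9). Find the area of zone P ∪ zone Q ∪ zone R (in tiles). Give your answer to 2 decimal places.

81.00

By inclusion–exclusion:
Individual areas: |zone P| = 28, |zone Q| = 27, |zone R| = 72.
|zone P∩zone Q|: x∈[1,8], y∈[7,10] → 7·3 = 21.
|zone P∩zone R|: x∈[1,8], y∈[6,9] → 7·3 = 21.
|zone Q∩zone R|: x∈[0,9], y∈[7,9] → 9·2 = 18.
|zone P∩zone Q∩zone R| = 14.
|zone P ∪ zone Q ∪ zone R| = 127 − 60 + 14 = 81.00.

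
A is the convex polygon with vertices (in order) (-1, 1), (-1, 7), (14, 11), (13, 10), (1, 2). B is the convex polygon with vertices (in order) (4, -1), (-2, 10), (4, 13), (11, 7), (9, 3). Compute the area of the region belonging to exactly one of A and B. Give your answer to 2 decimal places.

81.24

|A| = 49.5, |B| = 97, |A∩B| = 32.6296.
|A △ B| = |A| + |B| − 2·|A∩B| = 49.5 + 97 − 65.2592 = 81.24.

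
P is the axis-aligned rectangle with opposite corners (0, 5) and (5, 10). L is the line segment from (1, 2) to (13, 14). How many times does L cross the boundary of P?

2

The segment meets the boundary at (5,6), (4,5).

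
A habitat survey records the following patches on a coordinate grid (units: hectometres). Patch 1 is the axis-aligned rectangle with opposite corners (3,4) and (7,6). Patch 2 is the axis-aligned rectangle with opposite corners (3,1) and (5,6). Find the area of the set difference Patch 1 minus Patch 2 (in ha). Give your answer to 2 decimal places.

|Patch 1∩Patch 2|: x∈[3,5], y∈[4,6] → 2·2 = 4.
|Patch 1| = 8.
|Patch 1 ∖ Patch 2| = |Patch 1| − |Patch 1∩Patch 2| = 8 − 4 = 4.00.

4.00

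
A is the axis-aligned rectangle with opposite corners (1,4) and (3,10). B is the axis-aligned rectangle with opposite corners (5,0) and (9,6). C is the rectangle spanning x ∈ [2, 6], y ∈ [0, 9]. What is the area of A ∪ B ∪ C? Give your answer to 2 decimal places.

61.00

By inclusion–exclusion:
Individual areas: |A| = 12, |B| = 24, |C| = 36.
|A∩B| = 0 (no overlap).
|A∩C|: x∈[2,3], y∈[4,9] → 1·5 = 5.
|B∩C|: x∈[5,6], y∈[0,6] → 1·6 = 6.
|A∩B∩C| = 0.
|A ∪ B ∪ C| = 72 − 11 + 0 = 61.00.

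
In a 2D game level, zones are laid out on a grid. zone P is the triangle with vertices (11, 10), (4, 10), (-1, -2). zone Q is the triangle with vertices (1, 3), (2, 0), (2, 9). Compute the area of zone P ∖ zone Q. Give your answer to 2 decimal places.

|zone P| = 42, |zone P∩zone Q| = 2.3787.
|zone P ∖ zone Q| = |zone P| − |zone P∩zone Q| = 42 − 2.3787 = 39.62.

39.62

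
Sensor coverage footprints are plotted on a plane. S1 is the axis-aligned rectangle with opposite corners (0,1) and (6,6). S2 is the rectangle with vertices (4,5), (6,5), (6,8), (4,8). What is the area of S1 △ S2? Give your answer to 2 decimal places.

32.00

|S1∩S2|: x∈[4,6], y∈[5,6] → 2·1 = 2.
|S1 △ S2| = |S1| + |S2| − 2·|S1∩S2| = 30 + 6 − 4 = 32.00.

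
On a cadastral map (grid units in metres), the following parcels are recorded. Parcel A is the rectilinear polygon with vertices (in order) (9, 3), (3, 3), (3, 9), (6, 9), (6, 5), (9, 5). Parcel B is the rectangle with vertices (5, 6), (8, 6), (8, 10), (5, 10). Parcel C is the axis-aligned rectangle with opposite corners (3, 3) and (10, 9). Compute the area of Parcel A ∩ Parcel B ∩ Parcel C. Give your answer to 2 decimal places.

3.00

The intersection is the polygon with vertices (6,6), (5,6), (5,9), (6,9).
By the shoelace formula its area is 3.00.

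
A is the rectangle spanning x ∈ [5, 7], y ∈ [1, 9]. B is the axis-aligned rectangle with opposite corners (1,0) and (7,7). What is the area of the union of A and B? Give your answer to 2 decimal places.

By inclusion–exclusion:
Individual areas: |A| = 16, |B| = 42.
|A∩B|: x∈[5,7], y∈[1,7] → 2·6 = 12.
|A ∪ B| = 58 − 12 = 46.00.

46.00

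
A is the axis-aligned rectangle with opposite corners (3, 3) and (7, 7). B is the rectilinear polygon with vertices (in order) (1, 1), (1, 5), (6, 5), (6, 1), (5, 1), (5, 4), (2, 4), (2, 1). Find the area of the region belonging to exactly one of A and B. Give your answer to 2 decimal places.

19.00

|A| = 16, |B| = 11, |A∩B| = 4.
|A △ B| = |A| + |B| − 2·|A∩B| = 16 + 11 − 8 = 19.00.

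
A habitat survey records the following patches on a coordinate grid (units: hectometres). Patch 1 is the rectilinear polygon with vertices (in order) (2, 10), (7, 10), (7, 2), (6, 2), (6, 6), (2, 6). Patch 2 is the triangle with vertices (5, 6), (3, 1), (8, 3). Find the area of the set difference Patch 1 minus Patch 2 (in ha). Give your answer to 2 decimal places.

21.90

|Patch 1| = 24, |Patch 1∩Patch 2| = 2.1.
|Patch 1 ∖ Patch 2| = |Patch 1| − |Patch 1∩Patch 2| = 24 − 2.1 = 21.90.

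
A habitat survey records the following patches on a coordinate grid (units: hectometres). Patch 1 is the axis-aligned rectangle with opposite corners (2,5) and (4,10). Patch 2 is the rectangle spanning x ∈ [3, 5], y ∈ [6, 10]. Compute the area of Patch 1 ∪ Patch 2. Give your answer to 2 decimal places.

By inclusion–exclusion:
Individual areas: |Patch 1| = 10, |Patch 2| = 8.
|Patch 1∩Patch 2|: x∈[3,4], y∈[6,10] → 1·4 = 4.
|Patch 1 ∪ Patch 2| = 18 − 4 = 14.00.

14.00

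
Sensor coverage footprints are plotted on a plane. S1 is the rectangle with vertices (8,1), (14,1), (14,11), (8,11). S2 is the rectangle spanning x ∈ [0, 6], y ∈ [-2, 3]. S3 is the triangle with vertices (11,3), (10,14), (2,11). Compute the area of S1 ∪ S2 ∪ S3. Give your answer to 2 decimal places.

By inclusion–exclusion:
Individual areas: |S1| = 60, |S2| = 30, |S3| = 45.5.
|S1∩S2| = 0 (no overlap).
|S1∩S3| = 17.0909.
|S2∩S3| = 0.
|S1∩S2∩S3| = 0.
|S1 ∪ S2 ∪ S3| = 135.5 − 17.0909 + 0 = 118.41.

118.41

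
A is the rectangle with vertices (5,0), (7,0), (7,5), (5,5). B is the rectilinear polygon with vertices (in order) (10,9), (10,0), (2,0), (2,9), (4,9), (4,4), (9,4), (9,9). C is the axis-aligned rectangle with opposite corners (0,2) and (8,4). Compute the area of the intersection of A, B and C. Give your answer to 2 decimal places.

4.00

The intersection is the polygon with vertices (5,4), (7,4), (7,2), (5,2).
By the shoelace formula its area is 4.00.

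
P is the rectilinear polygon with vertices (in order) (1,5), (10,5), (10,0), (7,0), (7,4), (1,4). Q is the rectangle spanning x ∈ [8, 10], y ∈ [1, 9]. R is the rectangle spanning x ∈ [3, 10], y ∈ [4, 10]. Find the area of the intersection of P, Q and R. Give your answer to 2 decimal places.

The intersection is the polygon with vertices (10,4), (8,4), (8,5), (10,5).
By the shoelace formula its area is 2.00.

2.00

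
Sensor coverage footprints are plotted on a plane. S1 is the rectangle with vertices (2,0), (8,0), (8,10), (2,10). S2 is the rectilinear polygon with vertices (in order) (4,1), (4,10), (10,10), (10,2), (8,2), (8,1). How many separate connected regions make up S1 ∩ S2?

1

S1 ∩ S2 is a single connected region.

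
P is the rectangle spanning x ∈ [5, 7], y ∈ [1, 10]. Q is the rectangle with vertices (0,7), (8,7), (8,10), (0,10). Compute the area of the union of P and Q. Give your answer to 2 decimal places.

By inclusion–exclusion:
Individual areas: |P| = 18, |Q| = 24.
|P∩Q|: x∈[5,7], y∈[7,10] → 2·3 = 6.
|P ∪ Q| = 42 − 6 = 36.00.

36.00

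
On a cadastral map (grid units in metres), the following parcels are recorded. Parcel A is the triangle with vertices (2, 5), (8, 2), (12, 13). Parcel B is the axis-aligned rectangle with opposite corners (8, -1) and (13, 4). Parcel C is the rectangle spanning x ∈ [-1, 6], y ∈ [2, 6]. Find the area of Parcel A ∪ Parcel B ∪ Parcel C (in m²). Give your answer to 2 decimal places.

By inclusion–exclusion:
Individual areas: |Parcel A| = 39, |Parcel B| = 25, |Parcel C| = 28.
|Parcel A∩Parcel B| = 0.7273.
|Parcel A∩Parcel C| = 7.375.
|Parcel B∩Parcel C| = 0 (no overlap).
|Parcel A∩Parcel B∩Parcel C| = 0.
|Parcel A ∪ Parcel B ∪ Parcel C| = 92 − 8.1023 + 0 = 83.90.

83.90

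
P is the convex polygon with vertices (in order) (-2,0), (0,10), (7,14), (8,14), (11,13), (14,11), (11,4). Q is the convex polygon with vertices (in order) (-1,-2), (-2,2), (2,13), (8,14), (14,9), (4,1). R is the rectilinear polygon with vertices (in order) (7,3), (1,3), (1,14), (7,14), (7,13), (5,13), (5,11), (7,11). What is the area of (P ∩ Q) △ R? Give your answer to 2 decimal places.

|P ∩ Q| = 116.8786.
|(P ∩ Q) ∩ R| = 51.5741.
|(P ∩ Q) △ R| = 116.8786 + 62 − 103.1482 = 75.73.

75.73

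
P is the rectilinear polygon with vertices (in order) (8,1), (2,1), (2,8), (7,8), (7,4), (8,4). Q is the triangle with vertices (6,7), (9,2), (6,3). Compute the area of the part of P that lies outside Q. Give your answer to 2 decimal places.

|P| = 38, |P∩Q| = 4.8.
|P ∖ Q| = |P| − |P∩Q| = 38 − 4.8 = 33.20.

33.20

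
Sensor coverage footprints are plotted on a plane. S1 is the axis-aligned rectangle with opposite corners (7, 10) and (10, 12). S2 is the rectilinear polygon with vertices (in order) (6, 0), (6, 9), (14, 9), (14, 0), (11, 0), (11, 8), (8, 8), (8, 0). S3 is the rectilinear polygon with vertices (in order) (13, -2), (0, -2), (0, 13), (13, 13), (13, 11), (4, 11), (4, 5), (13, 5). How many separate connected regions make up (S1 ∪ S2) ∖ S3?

2

(S1 ∪ S2) ∖ S3 splits into 2 disjoint pieces (area 3, area 28).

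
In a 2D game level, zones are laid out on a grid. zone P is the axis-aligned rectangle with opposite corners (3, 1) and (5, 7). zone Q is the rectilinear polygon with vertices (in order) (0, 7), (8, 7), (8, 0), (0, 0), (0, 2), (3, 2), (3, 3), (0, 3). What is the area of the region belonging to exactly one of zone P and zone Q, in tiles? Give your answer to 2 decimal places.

|zone P| = 12, |zone Q| = 53, |zone P∩zone Q| = 12.
|zone P △ zone Q| = |zone P| + |zone Q| − 2·|zone P∩zone Q| = 12 + 53 − 24 = 41.00.

41.00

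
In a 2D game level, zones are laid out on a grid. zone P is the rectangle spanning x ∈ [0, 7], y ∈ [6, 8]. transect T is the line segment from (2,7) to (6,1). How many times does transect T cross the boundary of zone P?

The segment meets the boundary at (2.667,6).

1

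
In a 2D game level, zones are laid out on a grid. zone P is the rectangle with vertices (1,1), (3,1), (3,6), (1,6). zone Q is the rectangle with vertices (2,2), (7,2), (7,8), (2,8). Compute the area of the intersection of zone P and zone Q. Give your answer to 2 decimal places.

|zone P∩zone Q|: x∈[2,3], y∈[2,6] → 1·4 = 4.

4.00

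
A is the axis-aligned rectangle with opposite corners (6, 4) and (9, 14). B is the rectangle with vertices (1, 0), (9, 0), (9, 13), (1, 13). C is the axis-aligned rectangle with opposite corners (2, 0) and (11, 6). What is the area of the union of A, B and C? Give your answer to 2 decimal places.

By inclusion–exclusion:
Individual areas: |A| = 30, |B| = 104, |C| = 54.
|A∩B|: x∈[6,9], y∈[4,13] → 3·9 = 27.
|A∩C|: x∈[6,9], y∈[4,6] → 3·2 = 6.
|B∩C|: x∈[2,9], y∈[0,6] → 7·6 = 42.
|A∩B∩C| = 6.
|A ∪ B ∪ C| = 188 − 75 + 6 = 119.00.

119.00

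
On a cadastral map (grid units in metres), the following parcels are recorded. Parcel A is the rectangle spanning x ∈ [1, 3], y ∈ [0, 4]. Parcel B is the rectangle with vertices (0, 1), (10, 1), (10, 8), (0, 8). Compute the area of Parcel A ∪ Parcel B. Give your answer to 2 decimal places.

72.00

By inclusion–exclusion:
Individual areas: |Parcel A| = 8, |Parcel B| = 70.
|Parcel A∩Parcel B|: x∈[1,3], y∈[1,4] → 2·3 = 6.
|Parcel A ∪ Parcel B| = 78 − 6 = 72.00.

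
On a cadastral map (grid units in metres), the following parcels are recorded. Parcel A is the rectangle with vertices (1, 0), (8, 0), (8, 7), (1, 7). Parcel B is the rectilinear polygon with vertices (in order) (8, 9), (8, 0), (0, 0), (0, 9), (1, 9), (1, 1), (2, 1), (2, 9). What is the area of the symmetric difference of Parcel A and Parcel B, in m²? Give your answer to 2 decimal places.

|Parcel A| = 49, |Parcel B| = 64, |Parcel A∩Parcel B| = 43.
|Parcel A △ Parcel B| = |Parcel A| + |Parcel B| − 2·|Parcel A∩Parcel B| = 49 + 64 − 86 = 27.00.

27.00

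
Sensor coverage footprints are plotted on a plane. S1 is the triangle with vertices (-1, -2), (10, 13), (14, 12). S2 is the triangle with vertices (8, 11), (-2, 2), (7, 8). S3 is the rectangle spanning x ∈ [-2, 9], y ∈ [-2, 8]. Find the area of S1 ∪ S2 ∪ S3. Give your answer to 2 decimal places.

By inclusion–exclusion:
Individual areas: |S1| = 35.5, |S2| = 10.5, |S3| = 110.
|S1∩S2| = 0.8454.
|S1∩S3| = 16.6667.
|S2∩S3| = 7.
|S1∩S2∩S3| = 0.2899.
|S1 ∪ S2 ∪ S3| = 156 − 24.5121 + 0.2899 = 131.78.

131.78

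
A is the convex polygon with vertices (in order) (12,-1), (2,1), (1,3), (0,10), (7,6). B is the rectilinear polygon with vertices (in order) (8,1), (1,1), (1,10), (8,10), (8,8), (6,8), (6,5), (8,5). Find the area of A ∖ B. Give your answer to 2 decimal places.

|A| = 60, |A∩B| = 41.9429.
|A ∖ B| = |A| − |A∩B| = 60 − 41.9429 = 18.06.

18.06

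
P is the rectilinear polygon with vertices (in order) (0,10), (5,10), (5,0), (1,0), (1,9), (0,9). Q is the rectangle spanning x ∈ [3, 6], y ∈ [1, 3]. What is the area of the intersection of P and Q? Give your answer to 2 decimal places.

4.00

The intersection is the polygon with vertices (5,1), (3,1), (3,3), (5,3).
By the shoelace formula its area is 4.00.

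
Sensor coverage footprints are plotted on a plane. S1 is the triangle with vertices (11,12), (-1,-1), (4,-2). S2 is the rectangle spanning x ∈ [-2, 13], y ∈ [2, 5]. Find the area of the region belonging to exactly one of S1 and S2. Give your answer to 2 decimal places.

61.92

|S1| = 38.5, |S2| = 45, |S1∩S2| = 10.7885.
|S1 △ S2| = |S1| + |S2| − 2·|S1∩S2| = 38.5 + 45 − 21.5769 = 61.92.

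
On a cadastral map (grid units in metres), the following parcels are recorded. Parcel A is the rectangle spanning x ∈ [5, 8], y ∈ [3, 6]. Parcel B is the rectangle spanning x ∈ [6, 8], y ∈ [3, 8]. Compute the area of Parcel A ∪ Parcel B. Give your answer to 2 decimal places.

13.00

By inclusion–exclusion:
Individual areas: |Parcel A| = 9, |Parcel B| = 10.
|Parcel A∩Parcel B|: x∈[6,8], y∈[3,6] → 2·3 = 6.
|Parcel A ∪ Parcel B| = 19 − 6 = 13.00.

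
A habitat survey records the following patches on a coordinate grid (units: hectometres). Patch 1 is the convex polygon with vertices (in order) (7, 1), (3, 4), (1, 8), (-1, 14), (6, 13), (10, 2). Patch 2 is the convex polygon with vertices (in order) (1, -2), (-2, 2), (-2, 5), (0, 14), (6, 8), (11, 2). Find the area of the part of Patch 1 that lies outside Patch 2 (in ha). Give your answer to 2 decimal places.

|Patch 1| = 76, |Patch 1∩Patch 2| = 52.5214.
|Patch 1 ∖ Patch 2| = |Patch 1| − |Patch 1∩Patch 2| = 76 − 52.5214 = 23.48.

23.48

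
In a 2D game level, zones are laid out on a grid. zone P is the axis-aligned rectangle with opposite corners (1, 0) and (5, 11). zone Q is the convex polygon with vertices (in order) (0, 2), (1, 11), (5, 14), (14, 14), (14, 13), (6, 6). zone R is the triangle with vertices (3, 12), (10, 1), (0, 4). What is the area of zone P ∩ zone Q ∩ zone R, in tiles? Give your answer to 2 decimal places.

22.47

The intersection is the polygon with vertices (5,5.333), (2.069,3.379), (1,3.7), (1,6.667), (2.625,11), (3.636,11), (5,8.857).
By the shoelace formula its area is 22.47.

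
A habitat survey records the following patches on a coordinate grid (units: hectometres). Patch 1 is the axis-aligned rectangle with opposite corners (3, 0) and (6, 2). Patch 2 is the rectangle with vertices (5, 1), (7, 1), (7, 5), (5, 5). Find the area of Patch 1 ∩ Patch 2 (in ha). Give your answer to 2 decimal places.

|Patch 1∩Patch 2|: x∈[5,6], y∈[1,2] → 1·1 = 1.

1.00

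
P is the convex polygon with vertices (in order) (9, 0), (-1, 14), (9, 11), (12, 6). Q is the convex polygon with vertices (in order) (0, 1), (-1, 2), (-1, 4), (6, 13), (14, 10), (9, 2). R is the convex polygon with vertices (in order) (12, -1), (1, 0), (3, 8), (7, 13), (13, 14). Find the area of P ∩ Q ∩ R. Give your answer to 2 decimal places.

49.87

The intersection is the polygon with vertices (9,11), (11.755,6.408), (9,2), (7.676,1.853), (3.151,8.189), (6.097,11.871).
By the shoelace formula its area is 49.87.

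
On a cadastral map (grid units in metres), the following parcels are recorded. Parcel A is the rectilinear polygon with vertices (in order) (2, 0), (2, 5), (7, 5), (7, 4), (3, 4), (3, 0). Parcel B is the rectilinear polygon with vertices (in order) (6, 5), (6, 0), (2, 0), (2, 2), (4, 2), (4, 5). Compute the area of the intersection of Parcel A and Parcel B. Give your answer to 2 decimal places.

4.00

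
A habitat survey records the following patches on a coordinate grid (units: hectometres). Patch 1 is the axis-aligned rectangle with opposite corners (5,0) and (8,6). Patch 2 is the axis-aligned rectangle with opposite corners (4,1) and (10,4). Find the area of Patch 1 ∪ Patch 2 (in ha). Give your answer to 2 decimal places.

By inclusion–exclusion:
Individual areas: |Patch 1| = 18, |Patch 2| = 18.
|Patch 1∩Patch 2|: x∈[5,8], y∈[1,4] → 3·3 = 9.
|Patch 1 ∪ Patch 2| = 36 − 9 = 27.00.

27.00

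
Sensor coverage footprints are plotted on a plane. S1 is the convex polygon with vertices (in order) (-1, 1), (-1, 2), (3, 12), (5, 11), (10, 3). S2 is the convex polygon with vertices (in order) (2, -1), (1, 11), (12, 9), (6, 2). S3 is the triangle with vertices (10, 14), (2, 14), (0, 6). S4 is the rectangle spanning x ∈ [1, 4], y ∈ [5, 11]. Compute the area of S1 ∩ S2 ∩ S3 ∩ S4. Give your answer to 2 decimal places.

The intersection is the polygon with vertices (1.328,7.062), (1.276,7.69), (2.491,10.729), (4,10.454), (4,9.2).
By the shoelace formula its area is 5.06.

5.06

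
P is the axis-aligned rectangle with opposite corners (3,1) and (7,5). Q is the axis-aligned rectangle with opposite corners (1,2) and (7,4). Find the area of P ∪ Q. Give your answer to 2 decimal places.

20.00

By inclusion–exclusion:
Individual areas: |P| = 16, |Q| = 12.
|P∩Q|: x∈[3,7], y∈[2,4] → 4·2 = 8.
|P ∪ Q| = 28 − 8 = 20.00.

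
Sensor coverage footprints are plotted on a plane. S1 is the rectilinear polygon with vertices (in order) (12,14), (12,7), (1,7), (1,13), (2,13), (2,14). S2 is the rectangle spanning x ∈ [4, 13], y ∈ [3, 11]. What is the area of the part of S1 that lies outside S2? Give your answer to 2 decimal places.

|S1| = 76, |S1∩S2| = 32.
|S1 ∖ S2| = |S1| − |S1∩S2| = 76 − 32 = 44.00.

44.00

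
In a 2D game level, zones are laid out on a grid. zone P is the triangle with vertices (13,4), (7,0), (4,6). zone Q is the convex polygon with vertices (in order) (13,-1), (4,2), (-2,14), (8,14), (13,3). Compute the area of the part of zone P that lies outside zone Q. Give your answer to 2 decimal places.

0.88

|zone P| = 24, |zone P∩zone Q| = 23.1216.
|zone P ∖ zone Q| = |zone P| − |zone P∩zone Q| = 24 − 23.1216 = 0.88.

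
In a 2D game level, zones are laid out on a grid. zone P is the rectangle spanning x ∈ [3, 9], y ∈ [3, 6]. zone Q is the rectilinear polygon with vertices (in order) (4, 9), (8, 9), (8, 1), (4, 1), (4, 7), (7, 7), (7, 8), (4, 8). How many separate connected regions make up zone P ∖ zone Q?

zone P ∖ zone Q splits into 2 disjoint pieces (area 3, area 3).

2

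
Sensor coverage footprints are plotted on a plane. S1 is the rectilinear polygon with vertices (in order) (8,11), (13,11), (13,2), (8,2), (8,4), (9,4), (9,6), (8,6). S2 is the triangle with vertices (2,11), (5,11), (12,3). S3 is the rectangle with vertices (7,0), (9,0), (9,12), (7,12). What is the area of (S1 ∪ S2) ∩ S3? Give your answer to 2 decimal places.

|S1 ∪ S2| = 52.4821.
|(S1 ∪ S2) ∩ S3| = 8.77.

8.77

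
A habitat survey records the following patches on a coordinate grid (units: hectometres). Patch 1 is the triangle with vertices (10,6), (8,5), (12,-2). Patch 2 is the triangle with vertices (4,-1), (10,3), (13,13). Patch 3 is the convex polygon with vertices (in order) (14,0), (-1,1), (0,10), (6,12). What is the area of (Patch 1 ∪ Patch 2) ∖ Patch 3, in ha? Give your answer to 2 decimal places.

9.77

|Patch 1 ∪ Patch 2| = 28.3519.
|(Patch 1 ∪ Patch 2) ∩ Patch 3| = 18.5809.
|(Patch 1 ∪ Patch 2) ∖ Patch 3| = 28.3519 − 18.5809 = 9.77.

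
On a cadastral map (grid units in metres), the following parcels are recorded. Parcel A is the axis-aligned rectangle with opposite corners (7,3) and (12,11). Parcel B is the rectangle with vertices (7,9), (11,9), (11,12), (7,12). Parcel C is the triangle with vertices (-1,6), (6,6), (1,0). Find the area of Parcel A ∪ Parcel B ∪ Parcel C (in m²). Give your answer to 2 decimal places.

65.00

By inclusion–exclusion:
Individual areas: |Parcel A| = 40, |Parcel B| = 12, |Parcel C| = 21.
|Parcel A∩Parcel B|: x∈[7,11], y∈[9,11] → 4·2 = 8.
|Parcel A∩Parcel C| = 0.
|Parcel B∩Parcel C| = 0.
|Parcel A∩Parcel B∩Parcel C| = 0.
|Parcel A ∪ Parcel B ∪ Parcel C| = 73 − 8 + 0 = 65.00.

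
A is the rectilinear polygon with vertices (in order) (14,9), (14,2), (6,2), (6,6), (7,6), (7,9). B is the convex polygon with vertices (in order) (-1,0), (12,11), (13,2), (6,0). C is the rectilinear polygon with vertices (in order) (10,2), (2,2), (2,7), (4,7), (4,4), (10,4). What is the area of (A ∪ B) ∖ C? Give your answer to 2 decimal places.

68.90

|A ∪ B| = 83.6663.
|(A ∪ B) ∩ C| = 14.7692.
|(A ∪ B) ∖ C| = 83.6663 − 14.7692 = 68.90.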